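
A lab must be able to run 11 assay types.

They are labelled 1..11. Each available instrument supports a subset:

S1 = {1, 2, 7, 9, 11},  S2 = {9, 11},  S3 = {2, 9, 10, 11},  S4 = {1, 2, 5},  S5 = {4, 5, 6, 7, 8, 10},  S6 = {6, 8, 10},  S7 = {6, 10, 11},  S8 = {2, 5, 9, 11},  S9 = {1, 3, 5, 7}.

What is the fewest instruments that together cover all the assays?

3

Take {S1, S5, S9}. Their union is {1, 2, 3, 4, 5, 6, 7, 8, 9, 10, 11}, which is all 11 assays.
Only S9 contains 3, so S9 is forced; the remaining 7 assays need at least 2 more instruments (each remaining instrument adds at most 4) — so at least 3 instruments are needed, and 3 is optimal.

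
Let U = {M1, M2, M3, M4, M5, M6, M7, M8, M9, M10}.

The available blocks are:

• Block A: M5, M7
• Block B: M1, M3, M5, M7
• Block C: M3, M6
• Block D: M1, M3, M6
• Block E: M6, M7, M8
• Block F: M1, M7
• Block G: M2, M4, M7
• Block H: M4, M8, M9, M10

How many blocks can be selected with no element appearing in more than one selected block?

C, F, H are pairwise disjoint (C={M3,M6}; F={M1,M7}; H={M4,M8,M9,M10}).
Every remaining block overlaps one of these, and no 4 of the listed blocks are pairwise disjoint, so 3 is the maximum.

3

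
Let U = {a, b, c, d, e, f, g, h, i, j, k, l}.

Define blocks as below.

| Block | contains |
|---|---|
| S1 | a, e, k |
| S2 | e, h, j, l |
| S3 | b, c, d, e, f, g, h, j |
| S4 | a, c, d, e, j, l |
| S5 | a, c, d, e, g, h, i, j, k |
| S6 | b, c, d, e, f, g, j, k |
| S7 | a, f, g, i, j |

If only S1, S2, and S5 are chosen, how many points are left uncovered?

Union of S1, S2, S5 = {a, c, d, e, g, h, i, j, k, l}.
Not covered: b, f — 2 points.

2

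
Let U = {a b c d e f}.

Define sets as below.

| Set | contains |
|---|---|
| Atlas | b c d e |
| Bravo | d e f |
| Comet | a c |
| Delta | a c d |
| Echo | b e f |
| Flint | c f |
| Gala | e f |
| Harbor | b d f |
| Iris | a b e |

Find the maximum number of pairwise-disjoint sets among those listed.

Delta, Echo are pairwise disjoint (Delta={a,c,d}; Echo={b,e,f}).
Every remaining set overlaps one of these, and no 3 of the listed sets are pairwise disjoint, so 2 is the maximum.

2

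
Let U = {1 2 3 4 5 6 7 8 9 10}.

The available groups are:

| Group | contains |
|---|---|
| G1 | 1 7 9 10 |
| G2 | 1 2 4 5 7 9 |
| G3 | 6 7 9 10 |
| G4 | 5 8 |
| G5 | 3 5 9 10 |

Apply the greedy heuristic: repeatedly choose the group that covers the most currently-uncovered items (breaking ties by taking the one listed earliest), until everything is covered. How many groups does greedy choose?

Greedy: pick G2 (covers 6 new) → pick G3 (covers 2 new) → pick G4 (covers 1 new) → pick G5 (covers 1 new). Total picks: 4.

4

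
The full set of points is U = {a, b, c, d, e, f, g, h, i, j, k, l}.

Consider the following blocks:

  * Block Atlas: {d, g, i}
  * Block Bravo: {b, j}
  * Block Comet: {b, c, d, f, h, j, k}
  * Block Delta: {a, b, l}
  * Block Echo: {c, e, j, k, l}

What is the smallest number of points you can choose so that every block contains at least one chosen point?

The 3 points {b, g, j} hit every block.
No choice of 2 points meets every block, so 3 is the minimum.

3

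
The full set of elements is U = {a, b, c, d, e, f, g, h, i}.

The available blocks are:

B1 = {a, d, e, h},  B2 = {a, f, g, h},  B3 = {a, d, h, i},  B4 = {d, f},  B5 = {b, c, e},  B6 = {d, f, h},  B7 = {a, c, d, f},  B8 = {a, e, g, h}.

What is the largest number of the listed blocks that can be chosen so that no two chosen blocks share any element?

B4, B8 are pairwise disjoint (B4={d,f}; B8={a,e,g,h}).
Every remaining block overlaps one of these, and no 3 of the listed blocks are pairwise disjoint, so 2 is the maximum.

2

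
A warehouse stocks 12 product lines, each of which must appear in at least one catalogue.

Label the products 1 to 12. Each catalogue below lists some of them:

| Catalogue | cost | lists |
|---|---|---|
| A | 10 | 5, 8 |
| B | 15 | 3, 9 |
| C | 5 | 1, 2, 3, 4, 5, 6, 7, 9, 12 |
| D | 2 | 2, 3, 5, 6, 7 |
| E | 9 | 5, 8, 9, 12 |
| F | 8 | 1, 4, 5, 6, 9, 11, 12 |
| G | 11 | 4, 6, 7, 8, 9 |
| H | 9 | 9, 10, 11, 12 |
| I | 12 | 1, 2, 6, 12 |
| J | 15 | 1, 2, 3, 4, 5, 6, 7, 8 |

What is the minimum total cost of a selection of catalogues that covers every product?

23

C, E, H together cover every product (C ∪ E ∪ H = {1, 2, 3, 4, 5, 6, 7, 8, 9, 10, 11, 12}); total cost 5 + 9 + 9 = 23.
The greedy pick D, C, H, E costs 25; no covering selection beats 23.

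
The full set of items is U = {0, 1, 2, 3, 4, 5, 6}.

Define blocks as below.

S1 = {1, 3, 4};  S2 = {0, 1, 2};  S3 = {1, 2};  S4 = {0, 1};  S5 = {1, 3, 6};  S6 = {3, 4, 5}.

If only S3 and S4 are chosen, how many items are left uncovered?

Union of S3, S4 = {0, 1, 2}.
Not covered: 3, 4, 5, 6 — 4 items.

4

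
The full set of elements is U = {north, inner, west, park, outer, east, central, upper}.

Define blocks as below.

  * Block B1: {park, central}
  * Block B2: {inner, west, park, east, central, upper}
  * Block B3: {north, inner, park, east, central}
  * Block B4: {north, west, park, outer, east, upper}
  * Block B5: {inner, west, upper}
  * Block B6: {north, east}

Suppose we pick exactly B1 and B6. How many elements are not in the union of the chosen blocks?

Union of B1, B6 = {north, park, east, central}.
Not covered: inner, west, outer, upper — 4 elements.

4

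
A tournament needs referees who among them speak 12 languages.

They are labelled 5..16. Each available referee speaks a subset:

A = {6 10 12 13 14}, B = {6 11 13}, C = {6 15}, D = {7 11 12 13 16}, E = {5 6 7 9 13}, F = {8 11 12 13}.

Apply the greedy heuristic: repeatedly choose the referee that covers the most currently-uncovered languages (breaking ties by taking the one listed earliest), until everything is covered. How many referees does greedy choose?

5

Greedy: pick A (covers 5 new) → pick D (covers 3 new) → pick E (covers 2 new) → pick C (covers 1 new) → pick F (covers 1 new). Total picks: 5.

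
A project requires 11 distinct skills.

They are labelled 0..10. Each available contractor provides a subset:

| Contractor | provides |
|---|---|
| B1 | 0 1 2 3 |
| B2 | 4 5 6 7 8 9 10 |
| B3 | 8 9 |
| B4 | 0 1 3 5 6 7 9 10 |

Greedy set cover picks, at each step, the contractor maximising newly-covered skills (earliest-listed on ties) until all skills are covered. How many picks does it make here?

3

Greedy: pick B4 (covers 8 new) → pick B2 (covers 2 new) → pick B1 (covers 1 new). Total picks: 3.
(The true minimum cover uses only 2 contractors, so greedy is not optimal here.)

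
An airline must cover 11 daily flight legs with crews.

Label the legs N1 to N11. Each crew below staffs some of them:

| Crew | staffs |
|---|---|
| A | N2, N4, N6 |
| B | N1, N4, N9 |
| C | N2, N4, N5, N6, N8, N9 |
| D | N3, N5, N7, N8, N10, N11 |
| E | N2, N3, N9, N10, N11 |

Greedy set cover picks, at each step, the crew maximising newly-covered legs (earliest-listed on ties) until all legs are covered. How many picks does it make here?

3

Greedy: pick C (covers 6 new) → pick D (covers 4 new) → pick B (covers 1 new). Total picks: 3.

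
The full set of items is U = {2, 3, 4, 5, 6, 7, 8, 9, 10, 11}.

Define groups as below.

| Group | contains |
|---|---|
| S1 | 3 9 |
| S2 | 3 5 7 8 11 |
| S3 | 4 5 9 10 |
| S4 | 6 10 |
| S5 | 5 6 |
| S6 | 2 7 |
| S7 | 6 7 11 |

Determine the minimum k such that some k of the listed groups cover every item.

S2 and S3 and S4 and S6 together: S2 ∪ S3 ∪ S4 ∪ S6 = {2, 3, 4, 5, 6, 7, 8, 9, 10, 11} — every item is covered.
No 3 of the 7 groups cover everything (all 35 combinations miss at least one item), so 4 is optimal.

4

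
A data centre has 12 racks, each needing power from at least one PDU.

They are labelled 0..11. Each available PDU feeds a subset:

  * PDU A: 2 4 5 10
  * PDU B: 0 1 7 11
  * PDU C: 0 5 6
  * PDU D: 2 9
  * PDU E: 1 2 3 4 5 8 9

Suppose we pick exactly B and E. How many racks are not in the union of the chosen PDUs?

2

Union of B, E = {0, 1, 2, 3, 4, 5, 7, 8, 9, 11}.
Not covered: 6, 10 — 2 racks.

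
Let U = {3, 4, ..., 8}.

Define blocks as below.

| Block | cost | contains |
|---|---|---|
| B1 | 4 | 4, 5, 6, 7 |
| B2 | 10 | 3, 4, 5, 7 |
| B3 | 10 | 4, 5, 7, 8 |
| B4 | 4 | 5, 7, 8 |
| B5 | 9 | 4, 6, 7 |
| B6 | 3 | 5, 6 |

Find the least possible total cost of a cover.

17

B2, B4, B6 together cover every item (B2 ∪ B4 ∪ B6 = {3, 4, 5, 6, 7, 8}); total cost 10 + 4 + 3 = 17.
The greedy pick B1, B4, B2 costs 18; no covering selection beats 17.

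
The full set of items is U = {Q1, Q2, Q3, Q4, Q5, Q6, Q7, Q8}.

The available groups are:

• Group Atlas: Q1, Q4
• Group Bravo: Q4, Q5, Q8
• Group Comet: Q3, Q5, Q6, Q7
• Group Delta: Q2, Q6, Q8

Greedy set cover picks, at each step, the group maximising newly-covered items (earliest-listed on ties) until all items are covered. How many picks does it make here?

Greedy: pick Comet (covers 4 new) → pick Atlas (covers 2 new) → pick Delta (covers 2 new). Total picks: 3.

3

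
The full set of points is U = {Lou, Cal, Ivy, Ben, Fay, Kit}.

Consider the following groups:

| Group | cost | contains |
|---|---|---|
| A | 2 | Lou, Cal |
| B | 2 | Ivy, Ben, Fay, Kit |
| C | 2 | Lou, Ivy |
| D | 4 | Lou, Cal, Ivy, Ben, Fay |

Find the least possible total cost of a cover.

A, B together cover every point (A ∪ B = {Lou, Cal, Ivy, Ben, Fay, Kit}); total cost 2 + 2 = 4.
No covering selection has total cost below 4.

4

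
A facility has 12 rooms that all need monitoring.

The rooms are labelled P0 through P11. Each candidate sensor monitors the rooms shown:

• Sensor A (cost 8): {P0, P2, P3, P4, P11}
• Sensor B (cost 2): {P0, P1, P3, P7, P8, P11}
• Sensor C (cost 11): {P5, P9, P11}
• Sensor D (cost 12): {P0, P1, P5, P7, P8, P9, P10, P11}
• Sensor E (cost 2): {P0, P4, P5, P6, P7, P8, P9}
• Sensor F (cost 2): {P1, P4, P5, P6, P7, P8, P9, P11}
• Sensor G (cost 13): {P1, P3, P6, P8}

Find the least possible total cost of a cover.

22

A, D, F together cover every room (A ∪ D ∪ F = {P0, P1, P2, P3, P4, P5, P6, P7, P8, P9, P10, P11}); total cost 8 + 12 + 2 = 22.
The greedy pick F, B, A, D costs 24; no covering selection beats 22.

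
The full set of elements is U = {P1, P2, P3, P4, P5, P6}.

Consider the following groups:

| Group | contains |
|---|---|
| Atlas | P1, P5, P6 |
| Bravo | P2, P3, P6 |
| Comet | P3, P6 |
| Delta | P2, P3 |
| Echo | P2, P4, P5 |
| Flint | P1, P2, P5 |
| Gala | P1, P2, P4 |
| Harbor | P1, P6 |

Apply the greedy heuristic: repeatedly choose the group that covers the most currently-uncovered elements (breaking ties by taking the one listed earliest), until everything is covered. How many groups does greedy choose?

Greedy: pick Atlas (covers 3 new) → pick Bravo (covers 2 new) → pick Echo (covers 1 new). Total picks: 3.

3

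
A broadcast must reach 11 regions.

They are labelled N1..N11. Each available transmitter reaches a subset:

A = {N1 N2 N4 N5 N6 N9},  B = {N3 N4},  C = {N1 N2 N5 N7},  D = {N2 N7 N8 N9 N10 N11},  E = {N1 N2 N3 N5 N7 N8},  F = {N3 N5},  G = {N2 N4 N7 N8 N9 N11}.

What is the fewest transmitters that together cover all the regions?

3

A and B and D together: A ∪ B ∪ D = {N1, N2, N3, N4, N5, N6, N7, N8, N9, N10, N11} — every region is covered.
Only A contains N6, so A is forced; the remaining 5 regions need at least 2 more transmitters (each remaining transmitter adds at most 4) — so at least 3 transmitters are needed, and 3 is optimal.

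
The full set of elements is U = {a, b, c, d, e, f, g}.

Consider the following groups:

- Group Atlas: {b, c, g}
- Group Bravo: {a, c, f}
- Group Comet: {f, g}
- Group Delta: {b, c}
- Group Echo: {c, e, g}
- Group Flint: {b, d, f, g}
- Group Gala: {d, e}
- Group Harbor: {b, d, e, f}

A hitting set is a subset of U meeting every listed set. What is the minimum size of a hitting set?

Take H = {b, e, f}. Each listed group contains at least one of these, so H is a hitting set of size 3.
The groups Comet, Delta, Gala are pairwise disjoint, so any hitting set needs a separate element for each — at least 3. Hence 3 is optimal.

3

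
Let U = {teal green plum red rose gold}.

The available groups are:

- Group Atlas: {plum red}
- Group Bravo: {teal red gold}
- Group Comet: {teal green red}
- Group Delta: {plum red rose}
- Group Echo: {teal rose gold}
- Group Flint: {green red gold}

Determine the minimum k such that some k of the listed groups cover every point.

Atlas, Echo, and Flint cover everything between them: the union {teal, green, plum, red, rose, gold} is all of U.
No 2 of the 6 groups cover everything (all 15 combinations miss at least one point), so 3 is optimal.

3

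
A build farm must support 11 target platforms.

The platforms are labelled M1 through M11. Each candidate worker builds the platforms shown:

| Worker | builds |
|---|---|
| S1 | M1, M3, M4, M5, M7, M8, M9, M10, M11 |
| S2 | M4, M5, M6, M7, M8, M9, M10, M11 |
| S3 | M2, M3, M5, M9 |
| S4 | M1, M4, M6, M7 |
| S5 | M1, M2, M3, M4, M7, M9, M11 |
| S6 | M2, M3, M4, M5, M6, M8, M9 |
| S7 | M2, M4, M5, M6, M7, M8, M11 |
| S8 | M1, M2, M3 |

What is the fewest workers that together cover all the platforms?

2

S2 and S8 together: S2 ∪ S8 = {M1, M2, M3, M4, M5, M6, M7, M8, M9, M10, M11} — every platform is covered.
No single worker has all 11 platforms (the largest, S1, has 9), so 2 is optimal.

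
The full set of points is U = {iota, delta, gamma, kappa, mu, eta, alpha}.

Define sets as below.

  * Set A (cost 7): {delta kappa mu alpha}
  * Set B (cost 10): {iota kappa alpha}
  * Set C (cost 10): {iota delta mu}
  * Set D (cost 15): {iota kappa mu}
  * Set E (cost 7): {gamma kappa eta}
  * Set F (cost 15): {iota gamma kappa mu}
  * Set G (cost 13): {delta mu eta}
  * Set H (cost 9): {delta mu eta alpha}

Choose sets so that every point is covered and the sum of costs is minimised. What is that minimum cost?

24

A, B, E together cover every point (A ∪ B ∪ E = {iota, delta, gamma, kappa, mu, eta, alpha}); total cost 7 + 10 + 7 = 24.
No covering selection has total cost below 24.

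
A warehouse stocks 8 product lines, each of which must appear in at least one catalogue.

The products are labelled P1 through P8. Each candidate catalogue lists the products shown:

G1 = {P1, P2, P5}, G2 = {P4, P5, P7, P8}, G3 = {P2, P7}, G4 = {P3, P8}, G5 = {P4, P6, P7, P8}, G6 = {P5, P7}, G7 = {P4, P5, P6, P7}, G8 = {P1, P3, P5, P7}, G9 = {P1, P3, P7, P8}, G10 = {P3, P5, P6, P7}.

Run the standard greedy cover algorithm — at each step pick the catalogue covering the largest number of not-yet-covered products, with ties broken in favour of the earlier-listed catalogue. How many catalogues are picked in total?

Greedy: pick G2 (covers 4 new) → pick G1 (covers 2 new) → pick G10 (covers 2 new). Total picks: 3.

3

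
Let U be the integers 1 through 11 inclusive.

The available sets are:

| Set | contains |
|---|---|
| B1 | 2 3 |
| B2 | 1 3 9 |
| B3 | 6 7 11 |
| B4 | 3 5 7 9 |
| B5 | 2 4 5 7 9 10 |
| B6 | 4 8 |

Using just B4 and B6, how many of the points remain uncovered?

5

Union of B4, B6 = {3, 4, 5, 7, 8, 9}.
Not covered: 1, 2, 6, 10, 11 — 5 points.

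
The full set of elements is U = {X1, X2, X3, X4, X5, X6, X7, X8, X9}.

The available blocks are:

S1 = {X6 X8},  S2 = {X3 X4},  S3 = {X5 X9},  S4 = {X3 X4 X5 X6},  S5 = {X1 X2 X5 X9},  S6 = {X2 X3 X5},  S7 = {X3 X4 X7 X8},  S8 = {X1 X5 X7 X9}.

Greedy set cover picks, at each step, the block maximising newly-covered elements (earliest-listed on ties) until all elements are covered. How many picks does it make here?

3

Greedy: pick S4 (covers 4 new) → pick S5 (covers 3 new) → pick S7 (covers 2 new). Total picks: 3.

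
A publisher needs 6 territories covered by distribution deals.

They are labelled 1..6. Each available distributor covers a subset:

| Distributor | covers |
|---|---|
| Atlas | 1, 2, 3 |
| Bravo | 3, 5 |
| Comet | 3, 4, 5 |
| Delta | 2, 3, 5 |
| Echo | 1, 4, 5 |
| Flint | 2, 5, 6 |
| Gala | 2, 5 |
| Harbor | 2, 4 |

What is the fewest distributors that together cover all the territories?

3

Take {Bravo, Echo, Flint}. Their union is {1, 2, 3, 4, 5, 6}, which is all 6 territories.
Only Flint contains 6, so Flint is forced; the remaining 3 territories need at least 2 more distributors (each remaining distributor adds at most 2) — so at least 3 distributors are needed, and 3 is optimal.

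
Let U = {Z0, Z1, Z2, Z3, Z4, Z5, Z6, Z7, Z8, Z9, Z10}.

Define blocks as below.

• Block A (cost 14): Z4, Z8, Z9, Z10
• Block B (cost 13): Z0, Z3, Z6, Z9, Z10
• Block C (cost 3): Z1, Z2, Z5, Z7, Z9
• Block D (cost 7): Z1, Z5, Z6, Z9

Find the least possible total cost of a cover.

A, B, C together cover every item (A ∪ B ∪ C = {Z0, Z1, Z2, Z3, Z4, Z5, Z6, Z7, Z8, Z9, Z10}); total cost 14 + 13 + 3 = 30.
No covering selection has total cost below 30.

30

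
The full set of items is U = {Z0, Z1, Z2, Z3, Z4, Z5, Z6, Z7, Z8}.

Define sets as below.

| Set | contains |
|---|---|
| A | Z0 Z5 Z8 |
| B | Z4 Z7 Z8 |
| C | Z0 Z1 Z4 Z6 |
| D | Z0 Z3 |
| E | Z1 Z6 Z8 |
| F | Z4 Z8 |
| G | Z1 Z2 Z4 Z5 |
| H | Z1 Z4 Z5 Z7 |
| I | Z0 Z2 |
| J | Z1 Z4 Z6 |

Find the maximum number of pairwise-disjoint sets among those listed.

2

F, I are pairwise disjoint (F={Z4,Z8}; I={Z0,Z2}).
Every remaining set overlaps one of these, and no 3 of the listed sets are pairwise disjoint, so 2 is the maximum.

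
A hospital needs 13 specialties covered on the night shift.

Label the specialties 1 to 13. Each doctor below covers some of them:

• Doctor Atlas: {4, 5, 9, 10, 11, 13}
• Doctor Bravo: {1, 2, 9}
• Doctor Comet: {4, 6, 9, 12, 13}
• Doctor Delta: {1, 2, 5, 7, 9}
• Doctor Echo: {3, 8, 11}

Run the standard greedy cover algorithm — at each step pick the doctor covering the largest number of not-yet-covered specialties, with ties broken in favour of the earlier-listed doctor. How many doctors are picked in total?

Greedy: pick Atlas (covers 6 new) → pick Delta (covers 3 new) → pick Comet (covers 2 new) → pick Echo (covers 2 new). Total picks: 4.

4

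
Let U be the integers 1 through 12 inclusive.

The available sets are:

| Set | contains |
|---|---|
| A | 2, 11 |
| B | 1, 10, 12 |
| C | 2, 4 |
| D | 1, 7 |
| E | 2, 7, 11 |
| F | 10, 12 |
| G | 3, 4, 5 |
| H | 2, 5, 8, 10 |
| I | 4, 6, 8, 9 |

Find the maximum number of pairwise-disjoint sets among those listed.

A, D, F, I are pairwise disjoint (A={2,11}; D={1,7}; F={10,12}; I={4,6,8,9}).
Every remaining set overlaps one of these, and no 5 of the listed sets are pairwise disjoint, so 4 is the maximum.

4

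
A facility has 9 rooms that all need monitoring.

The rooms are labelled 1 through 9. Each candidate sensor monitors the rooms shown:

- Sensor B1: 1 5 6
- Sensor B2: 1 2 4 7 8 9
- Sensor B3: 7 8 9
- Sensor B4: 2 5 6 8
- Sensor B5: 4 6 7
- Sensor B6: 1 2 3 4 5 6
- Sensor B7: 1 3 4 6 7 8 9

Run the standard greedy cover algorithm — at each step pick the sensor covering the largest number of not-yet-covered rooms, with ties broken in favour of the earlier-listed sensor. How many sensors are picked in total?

2

Greedy: pick B7 (covers 7 new) → pick B4 (covers 2 new). Total picks: 2.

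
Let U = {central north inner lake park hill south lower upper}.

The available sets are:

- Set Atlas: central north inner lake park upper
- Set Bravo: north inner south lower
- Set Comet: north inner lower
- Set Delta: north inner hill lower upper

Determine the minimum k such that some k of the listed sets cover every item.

3

Take {Atlas, Bravo, Delta}. Their union is {central, north, inner, lake, park, hill, south, lower, upper}, which is all 9 items.
Only Atlas contains central, so Atlas is forced; the remaining 3 items need at least 2 more sets (each remaining set adds at most 2) — so at least 3 sets are needed, and 3 is optimal.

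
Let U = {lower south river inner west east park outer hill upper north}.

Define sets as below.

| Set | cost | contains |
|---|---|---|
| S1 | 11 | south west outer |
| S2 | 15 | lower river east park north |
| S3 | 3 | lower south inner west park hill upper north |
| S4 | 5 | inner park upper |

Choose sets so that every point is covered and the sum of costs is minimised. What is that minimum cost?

S1, S2, S3 together cover every point (S1 ∪ S2 ∪ S3 = {lower, south, river, inner, west, east, park, outer, hill, upper, north}); total cost 11 + 15 + 3 = 29.
No covering selection has total cost below 29.

29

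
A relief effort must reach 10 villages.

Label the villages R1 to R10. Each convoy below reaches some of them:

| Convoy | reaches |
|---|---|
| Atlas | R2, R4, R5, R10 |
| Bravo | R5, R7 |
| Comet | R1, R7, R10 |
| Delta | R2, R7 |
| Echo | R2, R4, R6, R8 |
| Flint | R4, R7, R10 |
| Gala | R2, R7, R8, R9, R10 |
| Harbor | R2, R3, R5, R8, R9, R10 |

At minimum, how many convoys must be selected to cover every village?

3

Take {Comet, Echo, Harbor}. Their union is {R1, R2, R3, R4, R5, R6, R7, R8, R9, R10}, which is all 10 villages.
Only Comet contains R1, so Comet is forced; the remaining 7 villages need at least 2 more convoys (each remaining convoy adds at most 5) — so at least 3 convoys are needed, and 3 is optimal.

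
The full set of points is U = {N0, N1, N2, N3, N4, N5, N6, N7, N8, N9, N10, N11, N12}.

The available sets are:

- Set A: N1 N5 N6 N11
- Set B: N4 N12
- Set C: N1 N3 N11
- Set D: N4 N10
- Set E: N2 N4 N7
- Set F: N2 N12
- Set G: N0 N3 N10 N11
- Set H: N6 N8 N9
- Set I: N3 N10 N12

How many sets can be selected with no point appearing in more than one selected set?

C, D, F, H are pairwise disjoint (C={N1,N3,N11}; D={N4,N10}; F={N2,N12}; H={N6,N8,N9}).
Every remaining set overlaps one of these, and no 5 of the listed sets are pairwise disjoint, so 4 is the maximum.

4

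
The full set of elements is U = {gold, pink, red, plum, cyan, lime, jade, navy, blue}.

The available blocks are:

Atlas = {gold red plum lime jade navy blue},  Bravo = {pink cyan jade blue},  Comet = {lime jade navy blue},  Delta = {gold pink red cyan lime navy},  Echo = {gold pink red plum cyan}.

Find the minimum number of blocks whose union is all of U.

2

Atlas and Bravo cover everything between them: the union {gold, pink, red, plum, cyan, lime, jade, navy, blue} is all of U.
No single block has all 9 elements (the largest, Atlas, has 7), so 2 is optimal.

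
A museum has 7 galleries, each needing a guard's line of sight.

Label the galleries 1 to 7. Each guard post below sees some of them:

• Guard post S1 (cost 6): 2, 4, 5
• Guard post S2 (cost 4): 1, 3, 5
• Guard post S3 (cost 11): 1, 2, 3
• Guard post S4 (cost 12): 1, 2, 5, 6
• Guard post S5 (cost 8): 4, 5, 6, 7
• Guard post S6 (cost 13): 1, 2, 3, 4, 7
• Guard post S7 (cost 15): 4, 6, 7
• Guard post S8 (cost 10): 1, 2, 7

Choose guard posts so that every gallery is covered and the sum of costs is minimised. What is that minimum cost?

18

S1, S2, S5 together cover every gallery (S1 ∪ S2 ∪ S5 = {1, 2, 3, 4, 5, 6, 7}); total cost 6 + 4 + 8 = 18.
No covering selection has total cost below 18.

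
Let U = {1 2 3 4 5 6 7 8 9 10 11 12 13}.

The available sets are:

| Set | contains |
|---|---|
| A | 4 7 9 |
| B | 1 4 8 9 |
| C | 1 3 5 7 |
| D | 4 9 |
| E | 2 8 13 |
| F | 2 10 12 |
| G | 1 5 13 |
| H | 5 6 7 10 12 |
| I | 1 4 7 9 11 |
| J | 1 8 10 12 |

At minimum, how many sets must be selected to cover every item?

4

Take {C, E, H, I}. Their union is {1, 2, 3, 4, 5, 6, 7, 8, 9, 10, 11, 12, 13}, which is all 13 items.
Only C contains 3, so C is forced; the remaining 9 items need at least 3 more sets (each remaining set adds at most 3) — so at least 4 sets are needed, and 4 is optimal.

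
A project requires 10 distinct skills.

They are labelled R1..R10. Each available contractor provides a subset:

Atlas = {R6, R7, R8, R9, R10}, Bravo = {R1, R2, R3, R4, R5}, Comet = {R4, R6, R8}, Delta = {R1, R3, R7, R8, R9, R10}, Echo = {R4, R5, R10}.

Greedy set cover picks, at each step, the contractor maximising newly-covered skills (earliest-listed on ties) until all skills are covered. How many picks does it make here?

Greedy: pick Delta (covers 6 new) → pick Bravo (covers 3 new) → pick Atlas (covers 1 new). Total picks: 3.
(The true minimum cover uses only 2 contractors, so greedy is not optimal here.)

3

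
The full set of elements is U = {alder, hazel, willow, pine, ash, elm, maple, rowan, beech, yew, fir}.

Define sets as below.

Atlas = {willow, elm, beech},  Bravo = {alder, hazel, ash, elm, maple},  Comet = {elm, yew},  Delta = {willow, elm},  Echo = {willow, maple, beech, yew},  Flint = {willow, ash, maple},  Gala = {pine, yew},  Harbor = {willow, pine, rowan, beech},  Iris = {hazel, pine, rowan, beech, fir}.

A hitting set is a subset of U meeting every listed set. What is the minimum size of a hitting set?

H = {hazel, willow, yew} meets every set (each contains at least one member of H), and |H| = 3.
The sets Comet, Flint, Iris are pairwise disjoint, so any hitting set needs a separate element for each — at least 3. Hence 3 is optimal.

3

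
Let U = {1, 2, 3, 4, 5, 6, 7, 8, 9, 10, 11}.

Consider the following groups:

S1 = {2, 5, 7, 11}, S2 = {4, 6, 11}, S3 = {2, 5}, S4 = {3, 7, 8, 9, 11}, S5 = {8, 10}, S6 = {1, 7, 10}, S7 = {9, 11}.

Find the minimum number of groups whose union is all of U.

4

Take {S1, S2, S4, S6}. Their union is {1, 2, 3, 4, 5, 6, 7, 8, 9, 10, 11}, which is all 11 elements.
Only S4 contains 3, so S4 is forced; the remaining 6 elements need at least 3 more groups (each remaining group adds at most 2) — so at least 4 groups are needed, and 4 is optimal.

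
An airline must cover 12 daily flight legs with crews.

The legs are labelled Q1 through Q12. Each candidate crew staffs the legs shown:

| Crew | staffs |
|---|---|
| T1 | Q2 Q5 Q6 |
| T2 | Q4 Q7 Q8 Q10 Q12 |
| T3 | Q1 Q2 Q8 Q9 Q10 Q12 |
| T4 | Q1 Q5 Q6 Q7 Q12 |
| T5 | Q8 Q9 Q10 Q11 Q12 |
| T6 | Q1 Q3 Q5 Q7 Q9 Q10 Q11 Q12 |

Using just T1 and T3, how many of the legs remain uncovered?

Union of T1, T3 = {Q1, Q2, Q5, Q6, Q8, Q9, Q10, Q12}.
Not covered: Q3, Q4, Q7, Q11 — 4 legs.

4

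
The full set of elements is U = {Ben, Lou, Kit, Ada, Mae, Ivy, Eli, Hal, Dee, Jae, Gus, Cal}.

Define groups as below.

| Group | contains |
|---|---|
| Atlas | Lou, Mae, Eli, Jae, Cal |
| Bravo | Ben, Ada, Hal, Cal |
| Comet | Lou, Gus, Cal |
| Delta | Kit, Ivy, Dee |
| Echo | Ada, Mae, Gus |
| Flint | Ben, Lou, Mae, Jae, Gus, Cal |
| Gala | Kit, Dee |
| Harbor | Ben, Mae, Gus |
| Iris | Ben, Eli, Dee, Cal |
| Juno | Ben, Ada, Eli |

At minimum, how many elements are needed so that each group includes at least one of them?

4

Take H = {Ada, Dee, Jae, Gus}. Each listed group contains at least one of these, so H is a hitting set of size 4.
No choice of 3 elements meets every group, so 4 is the minimum.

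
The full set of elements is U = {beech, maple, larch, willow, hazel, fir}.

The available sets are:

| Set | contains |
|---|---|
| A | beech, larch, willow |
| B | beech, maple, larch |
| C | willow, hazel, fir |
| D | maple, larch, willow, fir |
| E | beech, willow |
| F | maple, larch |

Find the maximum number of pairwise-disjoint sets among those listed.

C, F are pairwise disjoint (C={willow,hazel,fir}; F={maple,larch}).
Every remaining set overlaps one of these, and no 3 of the listed sets are pairwise disjoint, so 2 is the maximum.

2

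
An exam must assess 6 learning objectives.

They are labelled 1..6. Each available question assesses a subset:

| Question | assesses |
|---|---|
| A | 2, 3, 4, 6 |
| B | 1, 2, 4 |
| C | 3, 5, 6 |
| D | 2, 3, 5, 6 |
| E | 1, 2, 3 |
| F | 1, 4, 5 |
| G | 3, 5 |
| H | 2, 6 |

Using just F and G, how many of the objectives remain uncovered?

2

Union of F, G = {1, 3, 4, 5}.
Not covered: 2, 6 — 2 objectives.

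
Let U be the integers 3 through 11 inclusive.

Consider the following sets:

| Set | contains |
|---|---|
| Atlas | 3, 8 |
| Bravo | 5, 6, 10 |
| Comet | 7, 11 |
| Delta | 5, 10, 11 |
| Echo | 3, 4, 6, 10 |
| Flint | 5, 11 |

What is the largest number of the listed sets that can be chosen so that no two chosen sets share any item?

3

Atlas, Bravo, Comet are pairwise disjoint (Atlas={3,8}; Bravo={5,6,10}; Comet={7,11}).
Every remaining set overlaps one of these, and no 4 of the listed sets are pairwise disjoint, so 3 is the maximum.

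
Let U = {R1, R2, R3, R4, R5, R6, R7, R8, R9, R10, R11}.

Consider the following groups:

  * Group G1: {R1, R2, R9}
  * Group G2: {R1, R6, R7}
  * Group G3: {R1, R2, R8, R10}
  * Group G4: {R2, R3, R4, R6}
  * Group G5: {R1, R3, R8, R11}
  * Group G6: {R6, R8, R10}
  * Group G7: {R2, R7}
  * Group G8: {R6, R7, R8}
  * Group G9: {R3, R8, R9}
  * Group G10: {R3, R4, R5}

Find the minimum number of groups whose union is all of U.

5

Take {G1, G5, G6, G8, G10}. Their union is {R1, R2, R3, R4, R5, R6, R7, R8, R9, R10, R11}, which is all 11 elements.
No 4 of the 10 groups cover everything (all 210 combinations miss at least one element), so 5 is optimal.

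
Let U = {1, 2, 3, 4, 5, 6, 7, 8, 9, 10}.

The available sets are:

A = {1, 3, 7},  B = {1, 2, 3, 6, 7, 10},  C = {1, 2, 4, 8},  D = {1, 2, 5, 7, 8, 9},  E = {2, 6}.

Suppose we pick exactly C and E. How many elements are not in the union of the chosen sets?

5

Union of C, E = {1, 2, 4, 6, 8}.
Not covered: 3, 5, 7, 9, 10 — 5 elements.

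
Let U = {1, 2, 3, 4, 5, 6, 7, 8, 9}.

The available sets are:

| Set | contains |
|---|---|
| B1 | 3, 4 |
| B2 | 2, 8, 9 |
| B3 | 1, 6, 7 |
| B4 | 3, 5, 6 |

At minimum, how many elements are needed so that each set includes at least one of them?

The 3 elements {1, 3, 8} hit every set.
The sets B1, B2, B3 are pairwise disjoint, so any hitting set needs a separate element for each — at least 3. Hence 3 is optimal.

3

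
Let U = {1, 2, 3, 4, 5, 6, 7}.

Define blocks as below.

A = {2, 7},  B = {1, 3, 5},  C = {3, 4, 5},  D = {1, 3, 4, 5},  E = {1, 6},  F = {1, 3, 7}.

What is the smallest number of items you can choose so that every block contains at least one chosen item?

3

Take H = {1, 4, 7}. Each listed block contains at least one of these, so H is a hitting set of size 3.
The blocks A, C, E are pairwise disjoint, so any hitting set needs a separate item for each — at least 3. Hence 3 is optimal.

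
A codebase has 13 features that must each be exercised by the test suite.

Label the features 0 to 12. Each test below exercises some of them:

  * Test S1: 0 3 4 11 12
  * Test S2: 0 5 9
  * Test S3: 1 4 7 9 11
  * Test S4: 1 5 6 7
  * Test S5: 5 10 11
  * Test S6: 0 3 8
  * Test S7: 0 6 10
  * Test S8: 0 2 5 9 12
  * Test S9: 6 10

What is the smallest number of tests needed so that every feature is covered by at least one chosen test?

4

S3 and S6 and S7 and S8 together: S3 ∪ S6 ∪ S7 ∪ S8 = {0, 1, 2, 3, 4, 5, 6, 7, 8, 9, 10, 11, 12} — every feature is covered.
No 3 of the 9 tests cover everything (all 84 combinations miss at least one feature), so 4 is optimal.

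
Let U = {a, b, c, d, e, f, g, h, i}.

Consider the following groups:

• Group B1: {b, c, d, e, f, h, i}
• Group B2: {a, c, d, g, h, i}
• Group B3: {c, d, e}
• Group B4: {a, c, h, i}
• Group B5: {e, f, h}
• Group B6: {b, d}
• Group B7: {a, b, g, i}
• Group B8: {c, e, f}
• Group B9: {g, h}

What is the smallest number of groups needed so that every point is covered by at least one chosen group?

2

Take {B1, B2}. Their union is {a, b, c, d, e, f, g, h, i}, which is all 9 points.
No single group has all 9 points (the largest, B1, has 7), so 2 is optimal.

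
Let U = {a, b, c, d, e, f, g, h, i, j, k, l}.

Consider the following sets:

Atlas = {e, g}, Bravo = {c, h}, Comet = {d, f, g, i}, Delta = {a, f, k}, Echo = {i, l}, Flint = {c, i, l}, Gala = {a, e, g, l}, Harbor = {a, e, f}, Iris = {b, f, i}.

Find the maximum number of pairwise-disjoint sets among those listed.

Atlas, Bravo, Delta, Echo are pairwise disjoint (Atlas={e,g}; Bravo={c,h}; Delta={a,f,k}; Echo={i,l}).
Every remaining set overlaps one of these, and no 5 of the listed sets are pairwise disjoint, so 4 is the maximum.

4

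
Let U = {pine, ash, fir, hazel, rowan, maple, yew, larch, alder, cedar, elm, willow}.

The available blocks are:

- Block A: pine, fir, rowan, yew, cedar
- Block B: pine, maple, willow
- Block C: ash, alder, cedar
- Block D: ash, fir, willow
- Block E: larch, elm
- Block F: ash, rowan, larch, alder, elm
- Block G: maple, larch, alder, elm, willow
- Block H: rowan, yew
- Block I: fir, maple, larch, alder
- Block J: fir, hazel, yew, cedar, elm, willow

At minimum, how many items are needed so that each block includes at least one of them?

T = {ash, yew, larch, willow} meets every block (each contains at least one member of T), and |T| = 4.
The blocks B, C, E, H are pairwise disjoint, so any hitting set needs a separate item for each — at least 4. Hence 4 is optimal.

4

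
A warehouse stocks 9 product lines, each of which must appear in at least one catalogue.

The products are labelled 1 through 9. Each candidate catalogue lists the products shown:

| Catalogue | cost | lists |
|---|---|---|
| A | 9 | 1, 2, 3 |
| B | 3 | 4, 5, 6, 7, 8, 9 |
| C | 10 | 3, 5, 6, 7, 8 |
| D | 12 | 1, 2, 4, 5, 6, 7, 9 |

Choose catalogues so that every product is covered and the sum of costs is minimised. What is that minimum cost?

12

A, B together cover every product (A ∪ B = {1, 2, 3, 4, 5, 6, 7, 8, 9}); total cost 9 + 3 = 12.
No covering selection has total cost below 12.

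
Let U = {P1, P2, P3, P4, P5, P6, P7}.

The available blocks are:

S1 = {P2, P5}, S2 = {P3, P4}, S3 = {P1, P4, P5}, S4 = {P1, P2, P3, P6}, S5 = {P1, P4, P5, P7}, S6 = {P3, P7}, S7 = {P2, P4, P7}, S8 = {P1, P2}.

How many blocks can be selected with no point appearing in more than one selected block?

2

S1, S6 are pairwise disjoint (S1={P2,P5}; S6={P3,P7}).
Every remaining block overlaps one of these, and no 3 of the listed blocks are pairwise disjoint, so 2 is the maximum.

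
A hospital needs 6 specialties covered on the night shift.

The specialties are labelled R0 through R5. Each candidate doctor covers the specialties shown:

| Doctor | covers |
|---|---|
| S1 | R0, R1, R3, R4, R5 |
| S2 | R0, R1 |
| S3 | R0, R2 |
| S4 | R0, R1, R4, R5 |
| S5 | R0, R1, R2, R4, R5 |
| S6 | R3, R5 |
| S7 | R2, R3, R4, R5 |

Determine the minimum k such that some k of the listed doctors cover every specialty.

S1 and S5 together: S1 ∪ S5 = {R0, R1, R2, R3, R4, R5} — every specialty is covered.
No single doctor has all 6 specialties (the largest, S1, has 5), so 2 is optimal.

2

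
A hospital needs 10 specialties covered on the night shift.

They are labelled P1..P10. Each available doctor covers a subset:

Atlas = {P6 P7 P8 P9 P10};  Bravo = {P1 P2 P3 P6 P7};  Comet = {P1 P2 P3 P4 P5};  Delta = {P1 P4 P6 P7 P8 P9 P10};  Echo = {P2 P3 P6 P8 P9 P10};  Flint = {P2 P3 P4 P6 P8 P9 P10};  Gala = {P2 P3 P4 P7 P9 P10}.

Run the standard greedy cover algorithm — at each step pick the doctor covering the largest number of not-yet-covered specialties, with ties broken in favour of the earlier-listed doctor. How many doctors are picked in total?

2

Greedy: pick Delta (covers 7 new) → pick Comet (covers 3 new). Total picks: 2.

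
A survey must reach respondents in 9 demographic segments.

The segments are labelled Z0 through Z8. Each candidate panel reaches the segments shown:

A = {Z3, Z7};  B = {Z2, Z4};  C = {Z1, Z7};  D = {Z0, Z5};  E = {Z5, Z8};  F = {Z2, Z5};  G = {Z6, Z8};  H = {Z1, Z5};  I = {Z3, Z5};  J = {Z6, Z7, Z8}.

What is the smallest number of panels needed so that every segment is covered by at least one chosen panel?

5

B and D and H and I and J together: B ∪ D ∪ H ∪ I ∪ J = {Z0, Z1, Z2, Z3, Z4, Z5, Z6, Z7, Z8} — every segment is covered.
No 4 of the 10 panels cover everything (all 210 combinations miss at least one segment), so 5 is optimal.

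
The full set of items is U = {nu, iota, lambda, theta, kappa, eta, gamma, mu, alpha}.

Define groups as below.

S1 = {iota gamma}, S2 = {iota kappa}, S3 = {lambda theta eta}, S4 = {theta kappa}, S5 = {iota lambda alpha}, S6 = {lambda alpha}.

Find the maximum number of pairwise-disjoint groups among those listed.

S1, S4, S6 are pairwise disjoint (S1={iota,gamma}; S4={theta,kappa}; S6={lambda,alpha}).
Every remaining group overlaps one of these, and no 4 of the listed groups are pairwise disjoint, so 3 is the maximum.

3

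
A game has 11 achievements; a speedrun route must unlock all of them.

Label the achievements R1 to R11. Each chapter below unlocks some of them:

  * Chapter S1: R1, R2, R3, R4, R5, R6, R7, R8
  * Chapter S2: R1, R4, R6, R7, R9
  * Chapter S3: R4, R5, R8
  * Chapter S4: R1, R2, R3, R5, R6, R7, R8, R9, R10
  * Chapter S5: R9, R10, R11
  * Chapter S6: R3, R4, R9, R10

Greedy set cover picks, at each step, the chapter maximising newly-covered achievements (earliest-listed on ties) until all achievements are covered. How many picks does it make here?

Greedy: pick S4 (covers 9 new) → pick S1 (covers 1 new) → pick S5 (covers 1 new). Total picks: 3.
(The true minimum cover uses only 2 chapters, so greedy is not optimal here.)

3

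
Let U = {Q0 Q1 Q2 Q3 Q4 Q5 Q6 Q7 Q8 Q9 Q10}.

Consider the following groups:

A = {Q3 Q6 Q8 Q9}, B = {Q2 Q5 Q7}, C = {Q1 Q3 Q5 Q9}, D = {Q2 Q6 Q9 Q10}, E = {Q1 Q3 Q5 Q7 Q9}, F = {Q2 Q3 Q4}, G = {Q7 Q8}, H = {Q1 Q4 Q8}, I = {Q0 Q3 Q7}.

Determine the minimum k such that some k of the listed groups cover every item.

4

B and D and H and I together: B ∪ D ∪ H ∪ I = {Q0, Q1, Q2, Q3, Q4, Q5, Q6, Q7, Q8, Q9, Q10} — every item is covered.
No 3 of the 9 groups cover everything (all 84 combinations miss at least one item), so 4 is optimal.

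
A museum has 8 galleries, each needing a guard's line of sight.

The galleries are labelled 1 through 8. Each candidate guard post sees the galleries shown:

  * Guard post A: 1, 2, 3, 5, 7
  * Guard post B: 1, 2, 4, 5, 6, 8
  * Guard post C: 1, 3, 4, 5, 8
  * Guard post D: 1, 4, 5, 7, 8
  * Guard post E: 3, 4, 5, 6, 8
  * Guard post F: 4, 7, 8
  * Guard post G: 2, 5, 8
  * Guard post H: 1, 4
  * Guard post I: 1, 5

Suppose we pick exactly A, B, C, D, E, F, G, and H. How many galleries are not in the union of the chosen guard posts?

0

Union of A, B, C, D, E, F, G, H = {1, 2, 3, 4, 5, 6, 7, 8} — that's every gallery, so 0 are uncovered.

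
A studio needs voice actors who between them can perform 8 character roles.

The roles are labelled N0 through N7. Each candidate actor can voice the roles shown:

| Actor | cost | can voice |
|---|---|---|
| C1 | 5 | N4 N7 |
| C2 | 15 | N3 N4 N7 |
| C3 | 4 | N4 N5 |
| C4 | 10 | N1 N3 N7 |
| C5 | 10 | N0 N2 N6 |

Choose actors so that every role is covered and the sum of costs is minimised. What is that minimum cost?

C3, C4, C5 together cover every role (C3 ∪ C4 ∪ C5 = {N0, N1, N2, N3, N4, N5, N6, N7}); total cost 4 + 10 + 10 = 24.
No covering selection has total cost below 24.

24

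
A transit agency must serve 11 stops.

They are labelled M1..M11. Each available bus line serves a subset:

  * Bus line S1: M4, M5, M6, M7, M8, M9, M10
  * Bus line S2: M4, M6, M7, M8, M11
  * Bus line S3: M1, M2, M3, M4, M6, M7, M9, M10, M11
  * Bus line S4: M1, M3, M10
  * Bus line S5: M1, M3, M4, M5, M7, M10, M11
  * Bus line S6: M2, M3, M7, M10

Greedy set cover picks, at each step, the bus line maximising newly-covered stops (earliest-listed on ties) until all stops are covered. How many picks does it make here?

2

Greedy: pick S3 (covers 9 new) → pick S1 (covers 2 new). Total picks: 2.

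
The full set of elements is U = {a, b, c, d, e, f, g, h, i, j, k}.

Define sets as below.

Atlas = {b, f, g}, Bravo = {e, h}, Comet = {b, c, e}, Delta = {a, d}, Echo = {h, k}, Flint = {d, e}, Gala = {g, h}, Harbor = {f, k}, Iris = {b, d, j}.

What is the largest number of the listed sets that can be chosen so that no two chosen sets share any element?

4

Comet, Delta, Gala, Harbor are pairwise disjoint (Comet={b,c,e}; Delta={a,d}; Gala={g,h}; Harbor={f,k}).
Every remaining set overlaps one of these, and no 5 of the listed sets are pairwise disjoint, so 4 is the maximum.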